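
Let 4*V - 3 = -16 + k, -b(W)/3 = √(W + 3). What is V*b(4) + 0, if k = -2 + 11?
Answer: 3*√7 ≈ 7.9373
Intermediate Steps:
b(W) = -3*√(3 + W) (b(W) = -3*√(W + 3) = -3*√(3 + W))
k = 9
V = -1 (V = ¾ + (-16 + 9)/4 = ¾ + (¼)*(-7) = ¾ - 7/4 = -1)
V*b(4) + 0 = -(-3)*√(3 + 4) + 0 = -(-3)*√7 + 0 = 3*√7 + 0 = 3*√7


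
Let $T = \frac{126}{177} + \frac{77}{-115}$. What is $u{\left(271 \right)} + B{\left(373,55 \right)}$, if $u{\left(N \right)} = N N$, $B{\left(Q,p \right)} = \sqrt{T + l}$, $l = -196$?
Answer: $73441 + \frac{i \sqrt{9021152805}}{6785} \approx 73441.0 + 13.998 i$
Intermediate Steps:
$T = \frac{287}{6785}$ ($T = 126 \cdot \frac{1}{177} + 77 \left(- \frac{1}{115}\right) = \frac{42}{59} - \frac{77}{115} = \frac{287}{6785} \approx 0.042299$)
$B{\left(Q,p \right)} = \frac{i \sqrt{9021152805}}{6785}$ ($B{\left(Q,p \right)} = \sqrt{\frac{287}{6785} - 196} = \sqrt{- \frac{1329573}{6785}} = \frac{i \sqrt{9021152805}}{6785}$)
$u{\left(N \right)} = N^{2}$
$u{\left(271 \right)} + B{\left(373,55 \right)} = 271^{2} + \frac{i \sqrt{9021152805}}{6785} = 73441 + \frac{i \sqrt{9021152805}}{6785}$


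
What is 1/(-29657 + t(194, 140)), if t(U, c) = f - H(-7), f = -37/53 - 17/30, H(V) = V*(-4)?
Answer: -1590/47201161 ≈ -3.3686e-5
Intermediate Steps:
H(V) = -4*V
f = -2011/1590 (f = -37*1/53 - 17*1/30 = -37/53 - 17/30 = -2011/1590 ≈ -1.2648)
t(U, c) = -46531/1590 (t(U, c) = -2011/1590 - (-4)*(-7) = -2011/1590 - 1*28 = -2011/1590 - 28 = -46531/1590)
1/(-29657 + t(194, 140)) = 1/(-29657 - 46531/1590) = 1/(-47201161/1590) = -1590/47201161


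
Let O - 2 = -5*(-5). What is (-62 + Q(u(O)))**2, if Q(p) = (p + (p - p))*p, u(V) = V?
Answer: 444889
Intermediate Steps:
O = 27 (O = 2 - 5*(-5) = 2 + 25 = 27)
Q(p) = p**2 (Q(p) = (p + 0)*p = p*p = p**2)
(-62 + Q(u(O)))**2 = (-62 + 27**2)**2 = (-62 + 729)**2 = 667**2 = 444889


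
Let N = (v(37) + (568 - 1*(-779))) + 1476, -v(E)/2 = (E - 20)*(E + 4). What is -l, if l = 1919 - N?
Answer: -490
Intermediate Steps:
v(E) = -2*(-20 + E)*(4 + E) (v(E) = -2*(E - 20)*(E + 4) = -2*(-20 + E)*(4 + E))
N = 1429 (N = ((160 - 2*37**2 + 32*37) + (568 - 1*(-779))) + 1476 = ((160 - 2*1369 + 1184) + (568 + 779)) + 1476 = ((160 - 2738 + 1184) + 1347) + 1476 = (-1394 + 1347) + 1476 = -47 + 1476 = 1429)
l = 490 (l = 1919 - 1*1429 = 1919 - 1429 = 490)
-l = -1*490 = -490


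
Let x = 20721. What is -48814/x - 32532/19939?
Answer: -1647397918/413156019 ≈ -3.9874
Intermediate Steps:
-48814/x - 32532/19939 = -48814/20721 - 32532/19939 = -1647397918/413156019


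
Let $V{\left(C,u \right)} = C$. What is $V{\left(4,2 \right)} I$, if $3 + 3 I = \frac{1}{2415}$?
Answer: $- \frac{28976}{7245} \approx -3.9994$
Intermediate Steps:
$I = - \frac{7244}{7245}$ ($I = -1 + \frac{1}{3 \cdot 2415} = -1 + \frac{1}{3} \cdot \frac{1}{2415} = -1 + \frac{1}{7245} = - \frac{7244}{7245} \approx -0.99986$)
$V{\left(4,2 \right)} I = 4 \left(- \frac{7244}{7245}\right) = - \frac{28976}{7245}$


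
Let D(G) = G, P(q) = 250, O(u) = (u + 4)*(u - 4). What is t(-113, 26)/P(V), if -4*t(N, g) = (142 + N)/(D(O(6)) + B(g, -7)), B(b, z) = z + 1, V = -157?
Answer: -29/14000 ≈ -0.0020714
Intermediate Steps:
O(u) = (-4 + u)*(4 + u) (O(u) = (4 + u)*(-4 + u) = (-4 + u)*(4 + u))
B(b, z) = 1 + z
t(N, g) = -71/28 - N/56 (t(N, g) = -(142 + N)/(4*((-16 + 6²) + (1 - 7))) = -(142 + N)/(4*((-16 + 36) - 6)) = -(142 + N)/(4*(20 - 6)) = -(142 + N)/(4*14) = -(71/7 + N/14)/4 = -71/28 - N/56)
t(-113, 26)/P(V) = (-71/28 - 1/56*(-113))/250 = (-71/28 + 113/56)*(1/250) = -29/56*1/250 = -29/14000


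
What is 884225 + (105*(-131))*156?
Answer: -1261555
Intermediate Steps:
884225 + (105*(-131))*156 = 884225 - 13755*156 = 884225 - 2145780 = -1261555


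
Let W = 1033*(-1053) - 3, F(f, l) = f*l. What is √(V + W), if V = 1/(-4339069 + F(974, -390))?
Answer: I*√24222377970720380761/4718929 ≈ 1043.0*I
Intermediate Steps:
W = -1087752 (W = -1087749 - 3 = -1087752)
V = -1/4718929 (V = 1/(-4339069 + 974*(-390)) = 1/(-4339069 - 379860) = 1/(-4718929) = -1/4718929 ≈ -2.1191e-7)
√(V + W) = √(-1/4718929 - 1087752) = √(-5133024457609/4718929) = I*√24222377970720380761/4718929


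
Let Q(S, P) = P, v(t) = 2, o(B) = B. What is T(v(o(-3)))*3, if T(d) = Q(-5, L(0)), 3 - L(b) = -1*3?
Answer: 18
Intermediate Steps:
L(b) = 6 (L(b) = 3 - (-1)*3 = 3 - 1*(-3) = 3 + 3 = 6)
T(d) = 6
T(v(o(-3)))*3 = 6*3 = 18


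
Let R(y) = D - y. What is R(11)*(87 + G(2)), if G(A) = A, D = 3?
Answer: -712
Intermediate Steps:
R(y) = 3 - y
R(11)*(87 + G(2)) = (3 - 1*11)*(87 + 2) = (3 - 11)*89 = -8*89 = -712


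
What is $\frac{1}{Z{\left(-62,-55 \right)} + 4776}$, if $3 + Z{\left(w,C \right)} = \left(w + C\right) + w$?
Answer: $\frac{1}{4594} \approx 0.00021768$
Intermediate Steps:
$Z{\left(w,C \right)} = -3 + C + 2 w$ ($Z{\left(w,C \right)} = -3 + \left(\left(w + C\right) + w\right) = -3 + \left(\left(C + w\right) + w\right) = -3 + \left(C + 2 w\right) = -3 + C + 2 w$)
$\frac{1}{Z{\left(-62,-55 \right)} + 4776} = \frac{1}{\left(-3 - 55 + 2 \left(-62\right)\right) + 4776} = \frac{1}{\left(-3 - 55 - 124\right) + 4776} = \frac{1}{-182 + 4776} = \frac{1}{4594}$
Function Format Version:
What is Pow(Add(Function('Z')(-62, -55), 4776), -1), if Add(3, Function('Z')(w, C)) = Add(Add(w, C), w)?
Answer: Rational(1, 4594) ≈ 0.00021768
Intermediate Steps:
Function('Z')(w, C) = Add(-3, C, Mul(2, w)) (Function('Z')(w, C) = Add(-3, Add(Add(w, C), w)) = Add(-3, Add(Add(C, w), w)) = Add(-3, Add(C, Mul(2, w))) = Add(-3, C, Mul(2, w)))
Pow(Add(Function('Z')(-62, -55), 4776), -1) = Pow(Add(Add(-3, -55, Mul(2, -62)), 4776), -1) = Pow(Add(Add(-3, -55, -124), 4776), -1) = Pow(Add(-182, 4776), -1) = Pow(4594, -1) = Rational(1, 4594)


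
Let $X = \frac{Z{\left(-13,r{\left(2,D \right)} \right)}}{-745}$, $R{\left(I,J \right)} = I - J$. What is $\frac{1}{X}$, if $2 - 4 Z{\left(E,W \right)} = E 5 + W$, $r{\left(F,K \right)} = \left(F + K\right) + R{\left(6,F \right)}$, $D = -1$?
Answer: $- \frac{1490}{31} \approx -48.065$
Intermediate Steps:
$r{\left(F,K \right)} = 6 + K$ ($r{\left(F,K \right)} = \left(F + K\right) - \left(-6 + F\right) = 6 + K$)
$Z{\left(E,W \right)} = \frac{1}{2} - \frac{5 E}{4} - \frac{W}{4}$ ($Z{\left(E,W \right)} = \frac{1}{2} - \frac{E 5 + W}{4} = \frac{1}{2} - \frac{5 E + W}{4} = \frac{1}{2} - \frac{W + 5 E}{4} = \frac{1}{2} - \left(\frac{W}{4} + \frac{5 E}{4}\right) = \frac{1}{2} - \frac{5 E}{4} - \frac{W}{4}$)
$X = - \frac{31}{1490}$ ($X = \frac{\frac{1}{2} - - \frac{65}{4} - \frac{6 - 1}{4}}{-745} = \left(\frac{1}{2} + \frac{65}{4} - \frac{5}{4}\right) \left(- \frac{1}{745}\right) = \frac{31}{2} \left(- \frac{1}{745}\right) = - \frac{31}{1490} \approx -0.020805$)
$\frac{1}{X} = \frac{1}{- \frac{31}{1490}} = - \frac{1490}{31}$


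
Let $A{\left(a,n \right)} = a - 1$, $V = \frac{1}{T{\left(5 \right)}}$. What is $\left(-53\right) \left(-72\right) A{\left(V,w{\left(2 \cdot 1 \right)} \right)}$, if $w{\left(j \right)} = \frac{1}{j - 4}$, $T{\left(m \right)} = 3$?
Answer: $-2544$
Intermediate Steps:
$w{\left(j \right)} = \frac{1}{-4 + j}$
$V = \frac{1}{3} \approx 0.33333$
$A{\left(a,n \right)} = -1 + a$
$\left(-53\right) \left(-72\right) A{\left(V,w{\left(2 \cdot 1 \right)} \right)} = \left(-53\right) \left(-72\right) \left(-1 + \frac{1}{3}\right) = 3816 \left(- \frac{2}{3}\right) = -2544$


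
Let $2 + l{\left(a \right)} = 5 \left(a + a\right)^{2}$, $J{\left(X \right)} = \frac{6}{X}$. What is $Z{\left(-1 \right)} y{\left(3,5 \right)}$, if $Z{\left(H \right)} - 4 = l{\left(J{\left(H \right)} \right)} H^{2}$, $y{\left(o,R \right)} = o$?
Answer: $2166$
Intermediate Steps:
$l{\left(a \right)} = -2 + 20 a^{2}$ ($l{\left(a \right)} = -2 + 5 \left(a + a\right)^{2} = -2 + 5 \left(2 a\right)^{2} = -2 + 5 \cdot 4 a^{2} = -2 + 20 a^{2}$)
$Z{\left(H \right)} = 4 + H^{2} \left(-2 + \frac{720}{H^{2}}\right)$ ($Z{\left(H \right)} = 4 + \left(-2 + 20 \left(\frac{6}{H}\right)^{2}\right) H^{2} = 4 + \left(-2 + 20 \frac{36}{H^{2}}\right) H^{2} = 4 + \left(-2 + \frac{720}{H^{2}}\right) H^{2} = 4 + H^{2} \left(-2 + \frac{720}{H^{2}}\right)$)
$Z{\left(-1 \right)} y{\left(3,5 \right)} = \left(724 - 2 \left(-1\right)^{2}\right) 3 = \left(724 - 2\right) 3 = 722 \cdot 3 = 2166$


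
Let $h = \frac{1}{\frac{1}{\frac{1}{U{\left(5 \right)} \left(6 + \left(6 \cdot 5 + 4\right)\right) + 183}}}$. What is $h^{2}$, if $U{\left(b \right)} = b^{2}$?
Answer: $\frac{1}{1399489} \approx 7.1455 \cdot 10^{-7}$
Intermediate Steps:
$h = \frac{1}{1183}$ ($h = \frac{1}{\frac{1}{\frac{1}{5^{2} \left(6 + \left(6 \cdot 5 + 4\right)\right) + 183}}} = \frac{1}{\frac{1}{\frac{1}{25 \left(6 + \left(30 + 4\right)\right) + 183}}} = \frac{1}{\frac{1}{\frac{1}{25 \left(6 + 34\right) + 183}}} = \frac{1}{\frac{1}{\frac{1}{25 \cdot 40 + 183}}} = \frac{1}{\frac{1}{\frac{1}{1000 + 183}}} = \frac{1}{\frac{1}{\frac{1}{1183}}} = \frac{1}{1183} \approx 0.00084531$)
$h^{2} = \left(\frac{1}{1183}\right)^{2} = \frac{1}{1399489}$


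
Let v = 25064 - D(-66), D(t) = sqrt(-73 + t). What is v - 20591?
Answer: 4473 - I*sqrt(139) ≈ 4473.0 - 11.79*I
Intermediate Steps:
v = 25064 - I*sqrt(139) (v = 25064 - sqrt(-73 - 66) = 25064 - sqrt(-139) = 25064 - I*sqrt(139) ≈ 25064.0 - 11.79*I)
v - 20591 = (25064 - I*sqrt(139)) - 20591 = 4473 - I*sqrt(139)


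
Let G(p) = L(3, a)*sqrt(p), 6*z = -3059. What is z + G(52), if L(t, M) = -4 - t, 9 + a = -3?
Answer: -3059/6 - 14*sqrt(13) ≈ -560.31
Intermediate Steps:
a = -12 (a = -9 - 3 = -12)
z = -3059/6 (z = (1/6)*(-3059) = -3059/6 ≈ -509.83)
G(p) = -7*sqrt(p) (G(p) = (-4 - 1*3)*sqrt(p) = (-4 - 3)*sqrt(p) = -7*sqrt(p))
z + G(52) = -3059/6 - 14*sqrt(13)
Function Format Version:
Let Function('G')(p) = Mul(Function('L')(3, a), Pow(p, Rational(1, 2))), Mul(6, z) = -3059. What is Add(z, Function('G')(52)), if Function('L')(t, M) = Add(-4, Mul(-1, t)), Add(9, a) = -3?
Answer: Add(Rational(-3059, 6), Mul(-14, Pow(13, Rational(1, 2)))) ≈ -560.31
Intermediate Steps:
a = -12 (a = Add(-9, -3) = -12)
z = Rational(-3059, 6) (z = Mul(Rational(1, 6), -3059) = Rational(-3059, 6) ≈ -509.83)
Function('G')(p) = Mul(-7, Pow(p, Rational(1, 2))) (Function('G')(p) = Mul(Add(-4, Mul(-1, 3)), Pow(p, Rational(1, 2))) = Mul(Add(-4, -3), Pow(p, Rational(1, 2))) = Mul(-7, Pow(p, Rational(1, 2))))
Add(z, Function('G')(52)) = Add(Rational(-3059, 6), Mul(-7, Pow(52, Rational(1, 2)))) = Add(Rational(-3059, 6), Mul(-7, Mul(2, Pow(13, Rational(1, 2))))) = Add(Rational(-3059, 6), Mul(-14, Pow(13, Rational(1, 2))))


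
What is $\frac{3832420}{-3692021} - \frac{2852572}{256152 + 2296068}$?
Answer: $- \frac{5078233675103}{2355712459155} \approx -2.1557$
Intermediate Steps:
$\frac{3832420}{-3692021} - \frac{2852572}{256152 + 2296068} = 3832420 \left(- \frac{1}{3692021}\right) - \frac{2852572}{2552220} = - \frac{3832420}{3692021} - \frac{713143}{638055} = - \frac{5078233675103}{2355712459155}$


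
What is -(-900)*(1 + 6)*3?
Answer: 18900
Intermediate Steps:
-(-900)*(1 + 6)*3 = -(-900)*7*3 = -(-900)*21 = -100*(-189) = 18900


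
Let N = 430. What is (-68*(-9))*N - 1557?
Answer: 261603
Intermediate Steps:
(-68*(-9))*N - 1557 = -68*(-9)*430 - 1557 = 612*430 - 1557 = 263160 - 1557 = 261603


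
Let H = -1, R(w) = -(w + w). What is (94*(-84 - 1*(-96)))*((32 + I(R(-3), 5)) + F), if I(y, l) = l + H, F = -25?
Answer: 12408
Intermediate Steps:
R(w) = -2*w
I(y, l) = -1 + l (I(y, l) = l - 1 = -1 + l)
(94*(-84 - 1*(-96)))*((32 + I(R(-3), 5)) + F) = (94*(-84 - 1*(-96)))*((32 + (-1 + 5)) - 25) = (94*(-84 + 96))*((32 + 4) - 25) = (94*12)*(36 - 25) = 1128*11 = 12408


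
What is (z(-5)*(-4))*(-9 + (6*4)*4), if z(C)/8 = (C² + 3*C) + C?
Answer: -13920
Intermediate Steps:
z(C) = 8*C² + 32*C (z(C) = 8*((C² + 3*C) + C) = 8*(C² + 4*C) = 8*C² + 32*C)
(z(-5)*(-4))*(-9 + (6*4)*4) = ((8*(-5)*(4 - 5))*(-4))*(-9 + (6*4)*4) = ((8*(-5)*(-1))*(-4))*(-9 + 24*4) = (40*(-4))*(-9 + 96) = -160*87 = -13920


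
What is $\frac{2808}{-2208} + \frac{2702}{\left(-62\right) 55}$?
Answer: $- \frac{323777}{156860} \approx -2.0641$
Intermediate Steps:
$\frac{2808}{-2208} + \frac{2702}{\left(-62\right) 55} = 2808 \left(- \frac{1}{2208}\right) + \frac{2702}{-3410} = - \frac{117}{92} + 2702 \left(- \frac{1}{3410}\right) = - \frac{117}{92} - \frac{1351}{1705} = - \frac{323777}{156860}$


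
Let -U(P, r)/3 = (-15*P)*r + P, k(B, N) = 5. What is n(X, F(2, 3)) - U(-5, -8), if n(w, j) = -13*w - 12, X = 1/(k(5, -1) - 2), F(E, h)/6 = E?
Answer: -5494/3 ≈ -1831.3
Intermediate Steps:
F(E, h) = 6*E
U(P, r) = -3*P + 45*P*r (U(P, r) = -3*((-15*P)*r + P) = -3*(-15*P*r + P) = -3*(P - 15*P*r) = -3*P + 45*P*r)
X = 1/3 (X = 1/(5 - 2) = 1/3 ≈ 0.33333)
n(w, j) = -12 - 13*w
n(X, F(2, 3)) - U(-5, -8) = (-12 - 13*1/3) - 3*(-5)*(-1 + 15*(-8)) = (-12 - 13/3) - 3*(-5)*(-1 - 120) = -49/3 - 3*(-5)*(-121) = -49/3 - 1*1815 = -49/3 - 1815 = -5494/3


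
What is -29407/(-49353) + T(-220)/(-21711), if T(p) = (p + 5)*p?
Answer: -188437947/119055887 ≈ -1.5828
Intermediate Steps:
T(p) = p*(5 + p) (T(p) = (5 + p)*p = p*(5 + p))
-29407/(-49353) + T(-220)/(-21711) = -29407/(-49353) - 220*(5 - 220)/(-21711) = -29407*(-1/49353) - 220*(-215)*(-1/21711) = 29407/49353 + 47300*(-1/21711) = 29407/49353 - 47300/21711 = -188437947/119055887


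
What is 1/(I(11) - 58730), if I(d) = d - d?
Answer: -1/58730 ≈ -1.7027e-5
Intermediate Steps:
I(d) = 0
1/(I(11) - 58730) = 1/(0 - 58730) = 1/(-58730) = -1/58730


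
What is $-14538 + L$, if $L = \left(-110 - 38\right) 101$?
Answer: $-29486$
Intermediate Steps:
$L = -14948$ ($L = \left(-148\right) 101 = -14948$)
$-14538 + L = -14538 - 14948 = -29486$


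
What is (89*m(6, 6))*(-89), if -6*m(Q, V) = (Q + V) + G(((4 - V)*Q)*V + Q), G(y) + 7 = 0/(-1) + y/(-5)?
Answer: 720811/30 ≈ 24027.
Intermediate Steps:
G(y) = -7 - y/5 (G(y) = -7 + (0/(-1) + y/(-5)) = -7 + (0*(-1) + y*(-1/5)) = -7 + (0 - y/5) = -7 - y/5)
m(Q, V) = 7/6 - 2*Q/15 - V/6 + Q*V*(4 - V)/30 (m(Q, V) = -((Q + V) + (-7 - (((4 - V)*Q)*V + Q)/5))/6 = -((Q + V) + (-7 - ((Q*(4 - V))*V + Q)/5))/6 = -((Q + V) + (-7 - (Q*V*(4 - V) + Q)/5))/6 = -((Q + V) + (-7 - (Q + Q*V*(4 - V))/5))/6 = -((Q + V) + (-7 + (-Q/5 - Q*V*(4 - V)/5)))/6 = -((Q + V) + (-7 - Q/5 - Q*V*(4 - V)/5))/6 = -(-7 + V + 4*Q/5 - Q*V*(4 - V)/5)/6 = 7/6 - 2*Q/15 - V/6 + Q*V*(4 - V)/30)
(89*m(6, 6))*(-89) = (89*(7/6 - 1/6*6 - 1/6*6 + (1/30)*6*(1 - 1*6**2 + 4*6)))*(-89) = (89*(7/6 - 1 - 1 + (1/30)*6*(1 - 1*36 + 24)))*(-89) = (89*(7/6 - 1 - 1 + (1/30)*6*(1 - 36 + 24)))*(-89) = (89*(7/6 - 1 - 1 + (1/30)*6*(-11)))*(-89) = (89*(7/6 - 1 - 1 - 11/5))*(-89) = (89*(-91/30))*(-89) = -8099/30*(-89) = 720811/30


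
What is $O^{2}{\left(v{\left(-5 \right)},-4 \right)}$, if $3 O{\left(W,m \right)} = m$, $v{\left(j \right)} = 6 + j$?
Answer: $\frac{16}{9} \approx 1.7778$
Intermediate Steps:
$O{\left(W,m \right)} = \frac{m}{3}$
$O^{2}{\left(v{\left(-5 \right)},-4 \right)} = \left(\frac{1}{3} \left(-4\right)\right)^{2} = \left(- \frac{4}{3}\right)^{2} = \frac{16}{9}$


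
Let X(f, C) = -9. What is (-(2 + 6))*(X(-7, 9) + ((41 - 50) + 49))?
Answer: -248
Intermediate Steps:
(-(2 + 6))*(X(-7, 9) + ((41 - 50) + 49)) = (-(2 + 6))*(-9 + ((41 - 50) + 49)) = (-1*8)*(-9 + (-9 + 49)) = -8*(-9 + 40) = -8*31 = -248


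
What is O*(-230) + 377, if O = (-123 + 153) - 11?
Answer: -3993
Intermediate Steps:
O = 19 (O = 30 - 11 = 19)
O*(-230) + 377 = 19*(-230) + 377 = -4370 + 377 = -3993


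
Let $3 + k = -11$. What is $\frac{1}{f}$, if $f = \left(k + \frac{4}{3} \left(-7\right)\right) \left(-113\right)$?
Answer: $\frac{3}{7910} \approx 0.00037927$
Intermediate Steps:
$k = -14$ ($k = -3 - 11 = -14$)
$f = \frac{7910}{3}$ ($f = \left(-14 + \frac{4}{3} \left(-7\right)\right) \left(-113\right) = \left(-14 - \frac{28}{3}\right) \left(-113\right) = \left(- \frac{70}{3}\right) \left(-113\right) = \frac{7910}{3} \approx 2636.7$)
$\frac{1}{f} = \frac{1}{\frac{7910}{3}} = \frac{3}{7910}$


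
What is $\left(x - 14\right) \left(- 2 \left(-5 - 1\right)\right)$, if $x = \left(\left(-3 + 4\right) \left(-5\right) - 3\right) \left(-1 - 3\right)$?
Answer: $216$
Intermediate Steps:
$x = 32$ ($x = \left(1 \left(-5\right) - 3\right) \left(-4\right) = \left(-5 - 3\right) \left(-4\right) = \left(-8\right) \left(-4\right) = 32$)
$\left(x - 14\right) \left(- 2 \left(-5 - 1\right)\right) = \left(32 - 14\right) \left(- 2 \left(-5 - 1\right)\right) = 18 \left(\left(-2\right) \left(-6\right)\right) = 18 \cdot 12 = 216$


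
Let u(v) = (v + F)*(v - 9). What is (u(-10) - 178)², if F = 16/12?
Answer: 1600/9 ≈ 177.78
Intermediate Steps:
F = 4/3 (F = 16*(1/12) = 4/3 ≈ 1.3333)
u(v) = (-9 + v)*(4/3 + v) (u(v) = (v + 4/3)*(v - 9) = (4/3 + v)*(-9 + v) = (-9 + v)*(4/3 + v))
(u(-10) - 178)² = ((-12 + (-10)² - 23/3*(-10)) - 178)² = ((-12 + 100 + 230/3) - 178)² = (494/3 - 178)² = (-40/3)² = 1600/9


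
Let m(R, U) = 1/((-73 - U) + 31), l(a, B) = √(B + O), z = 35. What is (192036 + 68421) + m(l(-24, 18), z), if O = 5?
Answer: 20055188/77 ≈ 2.6046e+5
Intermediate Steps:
l(a, B) = √(5 + B) (l(a, B) = √(B + 5) = √(5 + B))
m(R, U) = 1/(-42 - U)
(192036 + 68421) + m(l(-24, 18), z) = (192036 + 68421) - 1/(42 + 35) = 260457 - 1/77 = 20055188/77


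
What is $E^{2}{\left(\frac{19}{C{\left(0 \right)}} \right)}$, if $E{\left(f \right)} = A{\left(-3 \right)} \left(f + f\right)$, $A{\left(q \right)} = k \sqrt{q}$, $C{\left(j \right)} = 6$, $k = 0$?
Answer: $0$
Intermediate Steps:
$A{\left(q \right)} = 0$ ($A{\left(q \right)} = 0 \sqrt{q} = 0$)
$E{\left(f \right)} = 0$ ($E{\left(f \right)} = 0 \left(f + f\right) = 0 \cdot 2 f = 0$)
$E^{2}{\left(\frac{19}{C{\left(0 \right)}} \right)} = 0^{2} = 0$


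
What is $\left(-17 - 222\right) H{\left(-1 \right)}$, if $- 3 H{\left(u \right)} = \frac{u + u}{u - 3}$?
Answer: $\frac{239}{6} \approx 39.833$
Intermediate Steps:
$H{\left(u \right)} = - \frac{2 u}{3 \left(-3 + u\right)}$ ($H{\left(u \right)} = - \frac{\left(u + u\right) \frac{1}{u - 3}}{3} = - \frac{2 u \frac{1}{-3 + u}}{3} = - \frac{2 u}{3 \left(-3 + u\right)}$)
$\left(-17 - 222\right) H{\left(-1 \right)} = \left(-17 - 222\right) \left(\left(-2\right) \left(-1\right) \frac{1}{-9 + 3 \left(-1\right)}\right) = \left(-17 - 222\right) \left(\left(-2\right) \left(-1\right) \frac{1}{-9 - 3}\right) = - 239 \left(\left(-2\right) \left(-1\right) \frac{1}{-12}\right) = - 239 \left(\left(-2\right) \left(-1\right) \left(- \frac{1}{12}\right)\right) = \left(-239\right) \left(- \frac{1}{6}\right) = \frac{239}{6}$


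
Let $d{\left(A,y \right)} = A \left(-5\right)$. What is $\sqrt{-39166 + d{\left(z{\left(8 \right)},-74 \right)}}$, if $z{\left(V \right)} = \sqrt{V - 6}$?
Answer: $\sqrt{-39166 - 5 \sqrt{2}} \approx 197.92 i$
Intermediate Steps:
$z{\left(V \right)} = \sqrt{-6 + V}$
$d{\left(A,y \right)} = - 5 A$
$\sqrt{-39166 + d{\left(z{\left(8 \right)},-74 \right)}} = \sqrt{-39166 - 5 \sqrt{-6 + 8}} = \sqrt{-39166 - 5 \sqrt{2}}$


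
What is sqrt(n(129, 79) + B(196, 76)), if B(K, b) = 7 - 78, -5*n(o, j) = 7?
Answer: I*sqrt(1810)/5 ≈ 8.5088*I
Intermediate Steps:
n(o, j) = -7/5 (n(o, j) = -1/5*7 = -7/5)
B(K, b) = -71
sqrt(n(129, 79) + B(196, 76)) = sqrt(-7/5 - 71) = sqrt(-362/5) = I*sqrt(1810)/5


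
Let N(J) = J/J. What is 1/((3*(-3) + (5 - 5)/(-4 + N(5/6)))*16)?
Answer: -1/144 ≈ -0.0069444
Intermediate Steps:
N(J) = 1
1/((3*(-3) + (5 - 5)/(-4 + N(5/6)))*16) = 1/((3*(-3) + (5 - 5)/(-4 + 1))*16) = 1/((-9 + 0/(-3))*16) = 1/((-9 + 0*(-⅓))*16) = 1/((-9 + 0)*16) = 1/(-9*16) = 1/(-144) = -1/144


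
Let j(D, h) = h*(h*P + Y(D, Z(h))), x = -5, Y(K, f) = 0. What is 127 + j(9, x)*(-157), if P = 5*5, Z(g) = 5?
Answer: -97998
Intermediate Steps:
P = 25
j(D, h) = 25*h**2 (j(D, h) = h*(h*25 + 0) = h*(25*h + 0) = h*(25*h) = 25*h**2)
127 + j(9, x)*(-157) = 127 + (25*(-5)**2)*(-157) = 127 + (25*25)*(-157) = 127 + 625*(-157) = 127 - 98125 = -97998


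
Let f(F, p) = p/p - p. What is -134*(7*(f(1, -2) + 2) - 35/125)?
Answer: -116312/25 ≈ -4652.5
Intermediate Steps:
f(F, p) = 1 - p
-134*(7*(f(1, -2) + 2) - 35/125) = -134*(7*((1 - 1*(-2)) + 2) - 35/125) = -134*(7*((1 + 2) + 2) - 35*1/125) = -134*(7*(3 + 2) - 7/25) = -134*(7*5 - 7/25) = -134*(35 - 7/25) = -134*868/25 = -116312/25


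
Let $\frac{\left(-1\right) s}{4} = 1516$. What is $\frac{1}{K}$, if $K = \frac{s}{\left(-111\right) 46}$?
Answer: $\frac{2553}{3032} \approx 0.84202$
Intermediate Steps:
$s = -6064$ ($s = \left(-4\right) 1516 = -6064$)
$K = \frac{3032}{2553}$ ($K = - \frac{6064}{\left(-111\right) 46} = - \frac{6064}{-5106} = \left(-6064\right) \left(- \frac{1}{5106}\right) = \frac{3032}{2553} \approx 1.1876$)
$\frac{1}{K} = \frac{1}{\frac{3032}{2553}} = \frac{2553}{3032}$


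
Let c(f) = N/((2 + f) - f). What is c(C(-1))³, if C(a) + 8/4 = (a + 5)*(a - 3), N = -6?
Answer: -27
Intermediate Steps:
C(a) = -2 + (-3 + a)*(5 + a) (C(a) = -2 + (a + 5)*(a - 3) = -2 + (5 + a)*(-3 + a) = -2 + (-3 + a)*(5 + a))
c(f) = -3 (c(f) = -6/((2 + f) - f) = -6/2 = -6*½ = -3)
c(C(-1))³ = (-3)³ = -27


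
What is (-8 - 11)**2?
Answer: 361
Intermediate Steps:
(-8 - 11)**2 = (-19)**2 = 361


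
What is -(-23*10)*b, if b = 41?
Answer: 9430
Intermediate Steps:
-(-23*10)*b = -(-23*10)*41 = -(-230)*41 = -1*(-9430) = 9430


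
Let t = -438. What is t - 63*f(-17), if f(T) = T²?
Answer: -18645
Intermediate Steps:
t - 63*f(-17) = -438 - 63*(-17)² = -438 - 63*289 = -438 - 18207 = -18645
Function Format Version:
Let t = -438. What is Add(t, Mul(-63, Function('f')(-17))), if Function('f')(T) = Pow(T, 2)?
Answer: -18645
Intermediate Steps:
Add(t, Mul(-63, Function('f')(-17))) = Add(-438, Mul(-63, Pow(-17, 2))) = Add(-438, Mul(-63, 289)) = Add(-438, -18207) = -18645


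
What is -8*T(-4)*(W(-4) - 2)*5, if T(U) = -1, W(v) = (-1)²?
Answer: -40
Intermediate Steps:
W(v) = 1
-8*T(-4)*(W(-4) - 2)*5 = -8*(-(1 - 2))*5 = -8*(-1*(-1))*5 = -8*5 = -40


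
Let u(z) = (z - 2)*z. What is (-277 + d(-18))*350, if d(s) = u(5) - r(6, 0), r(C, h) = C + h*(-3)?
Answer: -93800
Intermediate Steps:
u(z) = z*(-2 + z) (u(z) = (-2 + z)*z = z*(-2 + z))
r(C, h) = C - 3*h
d(s) = 9 (d(s) = 5*(-2 + 5) - (6 - 3*0) = 5*3 - (6 + 0) = 15 - 1*6 = 15 - 6 = 9)
(-277 + d(-18))*350 = (-277 + 9)*350 = -268*350 = -93800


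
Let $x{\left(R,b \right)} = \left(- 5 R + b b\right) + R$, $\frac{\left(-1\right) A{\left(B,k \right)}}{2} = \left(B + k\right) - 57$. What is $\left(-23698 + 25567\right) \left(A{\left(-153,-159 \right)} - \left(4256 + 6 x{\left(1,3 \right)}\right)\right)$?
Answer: $-6631212$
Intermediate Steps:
$A{\left(B,k \right)} = 114 - 2 B - 2 k$ ($A{\left(B,k \right)} = - 2 \left(\left(B + k\right) - 57\right) = - 2 \left(-57 + B + k\right) = 114 - 2 B - 2 k$)
$x{\left(R,b \right)} = b^{2} - 4 R$ ($x{\left(R,b \right)} = \left(- 5 R + b^{2}\right) + R = \left(b^{2} - 5 R\right) + R = b^{2} - 4 R$)
$\left(-23698 + 25567\right) \left(A{\left(-153,-159 \right)} - \left(4256 + 6 x{\left(1,3 \right)}\right)\right) = \left(-23698 + 25567\right) \left(\left(114 - -306 - -318\right) - \left(4256 + 6 \left(3^{2} - 4\right)\right)\right) = 1869 \left(\left(114 + 306 + 318\right) - \left(4256 + 6 \left(9 - 4\right)\right)\right) = 1869 \left(738 - 4286\right) = 1869 \left(-3548\right) = -6631212$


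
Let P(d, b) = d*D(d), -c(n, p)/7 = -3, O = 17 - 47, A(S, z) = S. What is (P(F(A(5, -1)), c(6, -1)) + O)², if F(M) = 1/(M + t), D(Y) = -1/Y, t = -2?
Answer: 961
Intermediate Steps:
O = -30
c(n, p) = 21 (c(n, p) = -7*(-3) = 21)
F(M) = 1/(-2 + M) (F(M) = 1/(M - 2) = 1/(-2 + M))
P(d, b) = -1 (P(d, b) = d*(-1/d) = -1)
(P(F(A(5, -1)), c(6, -1)) + O)² = (-1 - 30)² = (-31)² = 961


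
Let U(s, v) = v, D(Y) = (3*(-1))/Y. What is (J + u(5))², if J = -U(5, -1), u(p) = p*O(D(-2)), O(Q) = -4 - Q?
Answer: 2809/4 ≈ 702.25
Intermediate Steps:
D(Y) = -3/Y
u(p) = -11*p/2 (u(p) = p*(-4 - (-3)/(-2)) = p*(-4 - (-3)*(-1)/2) = p*(-4 - 1*3/2) = p*(-4 - 3/2) = p*(-11/2) = -11*p/2)
J = 1 (J = -1*(-1) = 1)
(J + u(5))² = (1 - 11/2*5)² = (1 - 55/2)² = (-53/2)² = 2809/4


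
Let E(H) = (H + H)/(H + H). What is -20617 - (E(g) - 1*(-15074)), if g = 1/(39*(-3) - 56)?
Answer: -35692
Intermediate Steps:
g = -1/173 (g = 1/(-117 - 56) = 1/(-173) = -1/173 ≈ -0.0057803)
E(H) = 1 (E(H) = (2*H)/((2*H)) = (2*H)*(1/(2*H)) = 1)
-20617 - (E(g) - 1*(-15074)) = -20617 - (1 - 1*(-15074)) = -20617 - (1 + 15074) = -20617 - 1*15075 = -20617 - 15075 = -35692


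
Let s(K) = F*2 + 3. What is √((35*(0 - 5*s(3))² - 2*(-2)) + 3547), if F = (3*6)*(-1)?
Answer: √956426 ≈ 977.97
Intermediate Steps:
F = -18 (F = 18*(-1) = -18)
s(K) = -33 (s(K) = -18*2 + 3 = -36 + 3 = -33)
√((35*(0 - 5*s(3))² - 2*(-2)) + 3547) = √((35*(0 - 5*(-33))² - 2*(-2)) + 3547) = √((35*(0 + 165)² + 4) + 3547) = √((35*165² + 4) + 3547) = √((35*27225 + 4) + 3547) = √((952875 + 4) + 3547) = √(952879 + 3547) = √956426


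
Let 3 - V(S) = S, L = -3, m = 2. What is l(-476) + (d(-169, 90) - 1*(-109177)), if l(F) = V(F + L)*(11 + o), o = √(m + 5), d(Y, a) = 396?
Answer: 114875 + 482*√7 ≈ 1.1615e+5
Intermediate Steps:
o = √7 (o = √(2 + 5) = √7 ≈ 2.6458)
V(S) = 3 - S
l(F) = (6 - F)*(11 + √7) (l(F) = (3 - (F - 3))*(11 + √7) = (3 - (-3 + F))*(11 + √7) = (3 + (3 - F))*(11 + √7) = (6 - F)*(11 + √7))
l(-476) + (d(-169, 90) - 1*(-109177)) = -(-6 - 476)*(11 + √7) + (396 - 1*(-109177)) = -1*(-482)*(11 + √7) + (396 + 109177) = (5302 + 482*√7) + 109573 = 114875 + 482*√7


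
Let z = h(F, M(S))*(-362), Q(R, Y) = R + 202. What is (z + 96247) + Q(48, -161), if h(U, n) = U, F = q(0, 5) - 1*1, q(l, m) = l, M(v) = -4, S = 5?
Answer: 96859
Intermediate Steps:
F = -1 (F = 0 - 1*1 = 0 - 1 = -1)
Q(R, Y) = 202 + R
z = 362 (z = -1*(-362) = 362)
(z + 96247) + Q(48, -161) = (362 + 96247) + (202 + 48) = 96609 + 250 = 96859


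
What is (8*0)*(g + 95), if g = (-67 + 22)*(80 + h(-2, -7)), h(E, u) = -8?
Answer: 0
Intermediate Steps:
g = -3240 (g = (-67 + 22)*(80 - 8) = -45*72 = -3240)
(8*0)*(g + 95) = (8*0)*(-3240 + 95) = 0*(-3145) = 0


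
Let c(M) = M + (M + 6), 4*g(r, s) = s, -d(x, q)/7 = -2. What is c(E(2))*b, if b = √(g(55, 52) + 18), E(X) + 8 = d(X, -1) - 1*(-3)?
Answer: 24*√31 ≈ 133.63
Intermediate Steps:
d(x, q) = 14 (d(x, q) = -7*(-2) = 14)
g(r, s) = s/4
E(X) = 9 (E(X) = -8 + (14 - 1*(-3)) = -8 + (14 + 3) = -8 + 17 = 9)
c(M) = 6 + 2*M (c(M) = M + (6 + M) = 6 + 2*M)
b = √31 (b = √((¼)*52 + 18) = √(13 + 18) = √31 ≈ 5.5678)
c(E(2))*b = (6 + 2*9)*√31 = (6 + 18)*√31 = 24*√31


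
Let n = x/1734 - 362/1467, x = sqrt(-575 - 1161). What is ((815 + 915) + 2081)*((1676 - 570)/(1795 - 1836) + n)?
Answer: -6239917984/60147 + 3811*I*sqrt(434)/867 ≈ -1.0374e+5 + 91.572*I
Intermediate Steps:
x = 2*I*sqrt(434) (x = sqrt(-1736) = 2*I*sqrt(434) ≈ 41.665*I)
n = -362/1467 + I*sqrt(434)/867 (n = (2*I*sqrt(434))/1734 - 362/1467 = (2*I*sqrt(434))*(1/1734) - 362*1/1467 = I*sqrt(434)/867 - 362/1467 = -362/1467 + I*sqrt(434)/867 ≈ -0.24676 + 0.024028*I)
((815 + 915) + 2081)*((1676 - 570)/(1795 - 1836) + n) = ((815 + 915) + 2081)*((1676 - 570)/(1795 - 1836) + (-362/1467 + I*sqrt(434)/867)) = (1730 + 2081)*(1106/(-41) + (-362/1467 + I*sqrt(434)/867)) = 3811*(1106*(-1/41) + (-362/1467 + I*sqrt(434)/867)) = 3811*(-1106/41 + (-362/1467 + I*sqrt(434)/867)) = 3811*(-1637344/60147 + I*sqrt(434)/867) = -6239917984/60147 + 3811*I*sqrt(434)/867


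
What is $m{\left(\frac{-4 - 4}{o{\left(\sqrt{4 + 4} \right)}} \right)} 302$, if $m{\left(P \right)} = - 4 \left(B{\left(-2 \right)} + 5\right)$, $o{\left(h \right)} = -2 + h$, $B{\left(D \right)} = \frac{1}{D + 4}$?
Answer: $-6644$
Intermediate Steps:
$B{\left(D \right)} = \frac{1}{4 + D}$
$m{\left(P \right)} = -22$ ($m{\left(P \right)} = - 4 \left(\frac{1}{4 - 2} + 5\right) = - 4 \left(\frac{1}{2} + 5\right) = \left(-4\right) \frac{11}{2} = -22$)
$m{\left(\frac{-4 - 4}{o{\left(\sqrt{4 + 4} \right)}} \right)} 302 = \left(-22\right) 302 = -6644$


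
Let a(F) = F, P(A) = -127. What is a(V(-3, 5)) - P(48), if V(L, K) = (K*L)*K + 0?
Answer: 52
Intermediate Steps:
V(L, K) = L*K² (V(L, K) = L*K² + 0 = L*K²)
a(V(-3, 5)) - P(48) = -3*5² - 1*(-127) = -3*25 + 127 = -75 + 127 = 52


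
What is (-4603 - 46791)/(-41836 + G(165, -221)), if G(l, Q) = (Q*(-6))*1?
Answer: 25697/20255 ≈ 1.2687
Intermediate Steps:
G(l, Q) = -6*Q (G(l, Q) = -6*Q*1 = -6*Q)
(-4603 - 46791)/(-41836 + G(165, -221)) = (-4603 - 46791)/(-41836 - 6*(-221)) = -51394/(-41836 + 1326) = -51394/(-40510) = -51394*(-1/40510) = 25697/20255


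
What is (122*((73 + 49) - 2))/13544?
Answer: 1830/1693 ≈ 1.0809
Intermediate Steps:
(122*((73 + 49) - 2))/13544 = (122*(122 - 2))*(1/13544) = (122*120)*(1/13544) = 14640*(1/13544) = 1830/1693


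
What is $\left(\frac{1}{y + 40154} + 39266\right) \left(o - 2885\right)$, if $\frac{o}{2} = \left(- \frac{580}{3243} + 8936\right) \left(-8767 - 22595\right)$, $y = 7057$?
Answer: $- \frac{1123197182874467358283}{51035091} \approx -2.2008 \cdot 10^{13}$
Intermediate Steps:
$o = - \frac{605890172144}{1081}$ ($o = 2 \left(- \frac{580}{3243} + 8936\right) \left(-8767 - 22595\right) = 2 \left(\left(-580\right) \frac{1}{3243} + 8936\right) \left(-31362\right) = 2 \left(- \frac{580}{3243} + 8936\right) \left(-31362\right) = 2 \cdot \frac{28978868}{3243} \left(-31362\right) = 2 \left(- \frac{302945086072}{1081}\right) = - \frac{605890172144}{1081} \approx -5.6049 \cdot 10^{8}$)
$\left(\frac{1}{y + 40154} + 39266\right) \left(o - 2885\right) = \left(\frac{1}{7057 + 40154} + 39266\right) \left(- \frac{605890172144}{1081} - 2885\right) = \left(\frac{1}{47211} + 39266\right) \left(- \frac{605893290829}{1081}\right) = \frac{1853787127}{47211} \left(- \frac{605893290829}{1081}\right) = - \frac{1123197182874467358283}{51035091}$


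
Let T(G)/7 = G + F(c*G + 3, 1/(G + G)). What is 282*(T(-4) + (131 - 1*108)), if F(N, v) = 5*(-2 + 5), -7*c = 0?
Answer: 28200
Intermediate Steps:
c = 0 (c = -1/7*0 = 0)
F(N, v) = 15 (F(N, v) = 5*3 = 15)
T(G) = 105 + 7*G (T(G) = 7*(G + 15) = 7*(15 + G) = 105 + 7*G)
282*(T(-4) + (131 - 1*108)) = 282*((105 + 7*(-4)) + (131 - 1*108)) = 282*((105 - 28) + (131 - 108)) = 282*(77 + 23) = 282*100 = 28200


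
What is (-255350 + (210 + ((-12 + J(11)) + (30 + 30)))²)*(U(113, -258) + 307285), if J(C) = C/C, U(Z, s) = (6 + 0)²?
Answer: -57859017349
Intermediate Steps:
U(Z, s) = 36 (U(Z, s) = 6² = 36)
J(C) = 1
(-255350 + (210 + ((-12 + J(11)) + (30 + 30)))²)*(U(113, -258) + 307285) = (-255350 + (210 + ((-12 + 1) + (30 + 30)))²)*(36 + 307285) = (-255350 + (210 + (-11 + 60))²)*307321 = (-255350 + (210 + 49)²)*307321 = (-255350 + 259²)*307321 = (-255350 + 67081)*307321 = -188269*307321 = -57859017349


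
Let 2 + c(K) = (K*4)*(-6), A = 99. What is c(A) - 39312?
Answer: -41690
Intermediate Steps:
c(K) = -2 - 24*K (c(K) = -2 + (K*4)*(-6) = -2 + (4*K)*(-6) = -2 - 24*K)
c(A) - 39312 = (-2 - 24*99) - 39312 = (-2 - 2376) - 39312 = -2378 - 39312 = -41690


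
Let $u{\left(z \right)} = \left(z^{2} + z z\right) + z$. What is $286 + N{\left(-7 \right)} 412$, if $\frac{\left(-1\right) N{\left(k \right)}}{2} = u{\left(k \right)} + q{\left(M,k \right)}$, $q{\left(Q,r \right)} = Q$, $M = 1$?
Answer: $-75522$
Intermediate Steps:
$u{\left(z \right)} = z + 2 z^{2}$ ($u{\left(z \right)} = \left(z^{2} + z^{2}\right) + z = 2 z^{2} + z = z + 2 z^{2}$)
$N{\left(k \right)} = -2 - 2 k \left(1 + 2 k\right)$ ($N{\left(k \right)} = - 2 \left(k \left(1 + 2 k\right) + 1\right) = - 2 \left(1 + k \left(1 + 2 k\right)\right) = -2 - 2 k \left(1 + 2 k\right)$)
$286 + N{\left(-7 \right)} 412 = 286 + \left(-2 - - 14 \left(1 + 2 \left(-7\right)\right)\right) 412 = 286 + \left(-2 - - 14 \left(1 - 14\right)\right) 412 = 286 + \left(-2 - \left(-14\right) \left(-13\right)\right) 412 = 286 + \left(-2 - 182\right) 412 = 286 - 75808 = -75522$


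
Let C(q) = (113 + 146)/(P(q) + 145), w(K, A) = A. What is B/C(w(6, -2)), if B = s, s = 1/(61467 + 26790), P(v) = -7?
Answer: 46/7619521 ≈ 6.0371e-6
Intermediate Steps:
s = 1/88257 ≈ 1.1331e-5
B = 1/88257 ≈ 1.1331e-5
C(q) = 259/138 (C(q) = (113 + 146)/(-7 + 145) = 259/138)
B/C(w(6, -2)) = 1/(88257*(259/138)) = (1/88257)*(138/259) = 46/7619521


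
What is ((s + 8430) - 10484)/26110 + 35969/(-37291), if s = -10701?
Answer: -282959459/194733602 ≈ -1.4531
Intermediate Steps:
((s + 8430) - 10484)/26110 + 35969/(-37291) = ((-10701 + 8430) - 10484)/26110 + 35969/(-37291) = (-2271 - 10484)*(1/26110) + 35969*(-1/37291) = -12755*1/26110 - 35969/37291 = -2551/5222 - 35969/37291 = -282959459/194733602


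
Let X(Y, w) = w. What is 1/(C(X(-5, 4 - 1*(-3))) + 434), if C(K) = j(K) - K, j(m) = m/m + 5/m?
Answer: 7/3001 ≈ 0.0023326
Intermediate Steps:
j(m) = 1 + 5/m
C(K) = -K + (5 + K)/K (C(K) = (5 + K)/K - K = -K + (5 + K)/K)
1/(C(X(-5, 4 - 1*(-3))) + 434) = 1/((1 - (4 - 1*(-3)) + 5/(4 - 1*(-3))) + 434) = 1/((1 - (4 + 3) + 5/(4 + 3)) + 434) = 1/((1 - 1*7 + 5/7) + 434) = 1/((1 - 7 + 5*(1/7)) + 434) = 1/((1 - 7 + 5/7) + 434) = 1/(-37/7 + 434) = 1/(3001/7) = 7/3001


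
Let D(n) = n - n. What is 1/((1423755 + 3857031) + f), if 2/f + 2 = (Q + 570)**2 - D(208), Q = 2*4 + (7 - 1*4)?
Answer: 337559/1782576841376 ≈ 1.8937e-7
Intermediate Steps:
Q = 11 (Q = 8 + (7 - 4) = 8 + 3 = 11)
D(n) = 0
f = 2/337559 (f = 2/(-2 + ((11 + 570)**2 - 1*0)) = 2/(-2 + (581**2 + 0)) = 2/(-2 + (337561 + 0)) = 2/(-2 + 337561) = 2/337559 ≈ 5.9249e-6)
1/((1423755 + 3857031) + f) = 1/((1423755 + 3857031) + 2/337559) = 1/(5280786 + 2/337559) = 1/(1782576841376/337559) = 337559/1782576841376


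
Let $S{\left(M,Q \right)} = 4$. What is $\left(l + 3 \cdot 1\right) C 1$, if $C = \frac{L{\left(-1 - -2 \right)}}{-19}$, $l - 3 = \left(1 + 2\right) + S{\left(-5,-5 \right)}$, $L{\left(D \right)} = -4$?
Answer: $\frac{52}{19} \approx 2.7368$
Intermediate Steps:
$l = 10$ ($l = 3 + \left(\left(1 + 2\right) + 4\right) = 3 + \left(3 + 4\right) = 3 + 7 = 10$)
$C = \frac{4}{19}$ ($C = - \frac{4}{-19} = \left(-4\right) \left(- \frac{1}{19}\right) = \frac{4}{19} \approx 0.21053$)
$\left(l + 3 \cdot 1\right) C 1 = \left(10 + 3 \cdot 1\right) \frac{4}{19} \cdot 1 = \left(10 + 3\right) \frac{4}{19} \cdot 1 = 13 \cdot \frac{4}{19} \cdot 1 = \frac{52}{19} \cdot 1 = \frac{52}{19}$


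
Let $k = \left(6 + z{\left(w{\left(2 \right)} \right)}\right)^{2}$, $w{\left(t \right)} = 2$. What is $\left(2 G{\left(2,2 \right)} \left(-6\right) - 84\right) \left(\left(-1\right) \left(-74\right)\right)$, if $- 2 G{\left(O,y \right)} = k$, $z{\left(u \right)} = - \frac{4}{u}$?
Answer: $888$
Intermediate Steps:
$k = 16$ ($k = \left(6 - \frac{4}{2}\right)^{2} = \left(6 - 2\right)^{2} = 4^{2} = 16$)
$G{\left(O,y \right)} = -8$ ($G{\left(O,y \right)} = \left(- \frac{1}{2}\right) 16 = -8$)
$\left(2 G{\left(2,2 \right)} \left(-6\right) - 84\right) \left(\left(-1\right) \left(-74\right)\right) = \left(2 \left(-8\right) \left(-6\right) - 84\right) \left(\left(-1\right) \left(-74\right)\right) = \left(\left(-16\right) \left(-6\right) - 84\right) 74 = \left(96 - 84\right) 74 = 12 \cdot 74 = 888$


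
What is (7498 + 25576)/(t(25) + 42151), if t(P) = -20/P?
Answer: 165370/210751 ≈ 0.78467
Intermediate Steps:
(7498 + 25576)/(t(25) + 42151) = (7498 + 25576)/(-20/25 + 42151) = 33074/(-20*1/25 + 42151) = 33074/(-4/5 + 42151) = 33074/(210751/5) = 33074*(5/210751) = 165370/210751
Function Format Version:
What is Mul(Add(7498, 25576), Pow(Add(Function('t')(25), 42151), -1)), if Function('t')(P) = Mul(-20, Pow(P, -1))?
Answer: Rational(165370, 210751) ≈ 0.78467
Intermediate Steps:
Mul(Add(7498, 25576), Pow(Add(Function('t')(25), 42151), -1)) = Mul(Add(7498, 25576), Pow(Add(Mul(-20, Pow(25, -1)), 42151), -1)) = Mul(33074, Pow(Add(Mul(-20, Rational(1, 25)), 42151), -1)) = Mul(33074, Pow(Add(Rational(-4, 5), 42151), -1)) = Mul(33074, Pow(Rational(210751, 5), -1)) = Mul(33074, Rational(5, 210751)) = Rational(165370, 210751)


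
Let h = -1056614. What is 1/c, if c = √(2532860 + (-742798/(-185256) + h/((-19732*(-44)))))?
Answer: 6*√7109864599112468466675490/25461720564780755 ≈ 0.00062834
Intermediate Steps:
c = √7109864599112468466675490/1675424388 (c = √(2532860 + (-742798/(-185256) - 1056614/((-19732*(-44))))) = √(2532860 + (-742798*(-1/185256) - 1056614/868208)) = √(2532860 + (371399/92628 - 1056614*1/868208)) = √(2532860 + (371399/92628 - 528307/434104)) = √(2532860 + 28072442675/10052546328) = √(25461720564780755/10052546328) = √7109864599112468466675490/1675424388 ≈ 1591.5)
1/c = 1/(√7109864599112468466675490/1675424388) = 6*√7109864599112468466675490/25461720564780755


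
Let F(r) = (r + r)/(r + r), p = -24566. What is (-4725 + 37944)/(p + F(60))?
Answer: -33219/24565 ≈ -1.3523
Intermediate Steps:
F(r) = 1 (F(r) = (2*r)/((2*r)) = (2*r)*(1/(2*r)) = 1)
(-4725 + 37944)/(p + F(60)) = (-4725 + 37944)/(-24566 + 1) = 33219/(-24565) = 33219*(-1/24565) = -33219/24565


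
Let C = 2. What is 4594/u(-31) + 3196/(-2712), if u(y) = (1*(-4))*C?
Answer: -780281/1356 ≈ -575.43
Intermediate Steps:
u(y) = -8 (u(y) = (1*(-4))*2 = -4*2 = -8)
4594/u(-31) + 3196/(-2712) = 4594/(-8) + 3196/(-2712) = 4594*(-⅛) + 3196*(-1/2712) = -2297/4 - 799/678 = -780281/1356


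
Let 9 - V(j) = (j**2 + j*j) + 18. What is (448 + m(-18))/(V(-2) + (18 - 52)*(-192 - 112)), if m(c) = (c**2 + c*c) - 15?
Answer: 1081/10319 ≈ 0.10476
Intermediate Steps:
V(j) = -9 - 2*j**2 (V(j) = 9 - ((j**2 + j*j) + 18) = 9 - ((j**2 + j**2) + 18) = 9 - (2*j**2 + 18) = 9 - (18 + 2*j**2) = 9 + (-18 - 2*j**2) = -9 - 2*j**2)
m(c) = -15 + 2*c**2 (m(c) = (c**2 + c**2) - 15 = 2*c**2 - 15 = -15 + 2*c**2)
(448 + m(-18))/(V(-2) + (18 - 52)*(-192 - 112)) = (448 + (-15 + 2*(-18)**2))/((-9 - 2*(-2)**2) + (18 - 52)*(-192 - 112)) = (448 + (-15 + 2*324))/((-9 - 2*4) - 34*(-304)) = (448 + (-15 + 648))/((-9 - 8) + 10336) = (448 + 633)/(-17 + 10336) = 1081/10319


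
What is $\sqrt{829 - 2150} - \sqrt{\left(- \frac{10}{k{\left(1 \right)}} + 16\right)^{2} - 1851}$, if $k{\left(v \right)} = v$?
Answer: $i \left(\sqrt{1321} - 11 \sqrt{15}\right) \approx - 6.2573 i$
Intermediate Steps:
$\sqrt{829 - 2150} - \sqrt{\left(- \frac{10}{k{\left(1 \right)}} + 16\right)^{2} - 1851} = \sqrt{829 - 2150} - \sqrt{\left(- \frac{10}{1} + 16\right)^{2} - 1851} = \sqrt{-1321} - \sqrt{\left(\left(-10\right) 1 + 16\right)^{2} - 1851} = i \sqrt{1321} - \sqrt{\left(-10 + 16\right)^{2} - 1851} = i \sqrt{1321} - \sqrt{6^{2} - 1851} = i \sqrt{1321} - \sqrt{36 - 1851} = i \sqrt{1321} - \sqrt{-1815} = i \sqrt{1321} - 11 i \sqrt{15}$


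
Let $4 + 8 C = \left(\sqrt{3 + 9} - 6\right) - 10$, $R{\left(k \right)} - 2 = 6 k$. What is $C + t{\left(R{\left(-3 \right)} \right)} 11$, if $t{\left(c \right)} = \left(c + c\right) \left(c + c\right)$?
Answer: $\frac{22523}{2} + \frac{\sqrt{3}}{4} \approx 11262.0$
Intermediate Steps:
$R{\left(k \right)} = 2 + 6 k$
$C = - \frac{5}{2} + \frac{\sqrt{3}}{4}$ ($C = - \frac{1}{2} + \frac{\left(\sqrt{3 + 9} - 6\right) - 10}{8} = - \frac{1}{2} + \frac{\left(\sqrt{12} - 6\right) - 10}{8} = - \frac{1}{2} + \frac{\left(2 \sqrt{3} - 6\right) - 10}{8} = - \frac{1}{2} + \frac{\left(-6 + 2 \sqrt{3}\right) - 10}{8} = - \frac{1}{2} + \frac{-16 + 2 \sqrt{3}}{8} = - \frac{1}{2} - \left(2 - \frac{\sqrt{3}}{4}\right) = - \frac{5}{2} + \frac{\sqrt{3}}{4} \approx -2.067$)
$t{\left(c \right)} = 4 c^{2}$ ($t{\left(c \right)} = 2 c 2 c = 4 c^{2}$)
$C + t{\left(R{\left(-3 \right)} \right)} 11 = \left(- \frac{5}{2} + \frac{\sqrt{3}}{4}\right) + 4 \left(2 + 6 \left(-3\right)\right)^{2} \cdot 11 = \left(- \frac{5}{2} + \frac{\sqrt{3}}{4}\right) + 4 \left(2 - 18\right)^{2} \cdot 11 = \left(- \frac{5}{2} + \frac{\sqrt{3}}{4}\right) + 4 \left(-16\right)^{2} \cdot 11 = \left(- \frac{5}{2} + \frac{\sqrt{3}}{4}\right) + 4 \cdot 256 \cdot 11 = \left(- \frac{5}{2} + \frac{\sqrt{3}}{4}\right) + 1024 \cdot 11 = \left(- \frac{5}{2} + \frac{\sqrt{3}}{4}\right) + 11264 = \frac{22523}{2} + \frac{\sqrt{3}}{4}$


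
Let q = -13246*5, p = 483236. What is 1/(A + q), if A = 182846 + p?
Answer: 1/599852 ≈ 1.6671e-6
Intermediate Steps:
q = -66230
A = 666082 (A = 182846 + 483236 = 666082)
1/(A + q) = 1/(666082 - 66230) = 1/599852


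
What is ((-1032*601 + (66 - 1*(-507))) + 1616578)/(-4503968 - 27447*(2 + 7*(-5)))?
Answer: -142417/514031 ≈ -0.27706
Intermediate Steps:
((-1032*601 + (66 - 1*(-507))) + 1616578)/(-4503968 - 27447*(2 + 7*(-5))) = ((-620232 + (66 + 507)) + 1616578)/(-4503968 - 27447*(2 - 35)) = ((-620232 + 573) + 1616578)/(-4503968 - 27447*(-33)) = (-619659 + 1616578)/(-4503968 + 905751) = 996919/(-3598217) = 996919*(-1/3598217) = -142417/514031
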